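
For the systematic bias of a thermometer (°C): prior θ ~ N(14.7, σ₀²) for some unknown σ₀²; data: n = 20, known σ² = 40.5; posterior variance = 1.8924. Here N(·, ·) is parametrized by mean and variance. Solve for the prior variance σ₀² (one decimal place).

For the Normal–Normal model with known σ², precisions add: τ_n = τ₀ + n/σ².
So 1/σ₀² = 1/1.8924 − 20/40.5 = 0.528430 − 0.493827 = 0.034603.
Hence σ₀² = 1/0.034603 ≈ 28.9.

σ₀² = 28.9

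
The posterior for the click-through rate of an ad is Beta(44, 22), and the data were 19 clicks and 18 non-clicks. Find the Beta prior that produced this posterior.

Beta(25, 4)

Beta is conjugate to the binomial likelihood: posterior = Beta(α+s, β+f).
So α = 44 − 19 = 25 and β = 22 − 18 = 4.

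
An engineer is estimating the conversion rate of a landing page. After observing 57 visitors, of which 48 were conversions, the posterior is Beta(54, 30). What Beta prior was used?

Under Beta–binomial conjugacy the posterior parameters are (α+s, β+f).
Subtract the data counts: 54−48=6, 30−9=21.

Beta(6, 21)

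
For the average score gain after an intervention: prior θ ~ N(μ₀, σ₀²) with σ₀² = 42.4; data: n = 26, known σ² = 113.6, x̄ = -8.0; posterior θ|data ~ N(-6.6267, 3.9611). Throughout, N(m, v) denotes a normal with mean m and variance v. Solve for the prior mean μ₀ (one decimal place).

With known observation variance, the Normal–Normal posterior has precision τ_n = τ₀ + n/σ² and mean μ_n = (τ₀μ₀ + (n/σ²)x̄)/τ_n.
Here τ₀ = 1/42.4 = 0.023585 and τ_data = 26/113.6 = 0.228873, so τ_n = 0.252458.
Rearranging for μ₀: μ₀ = (μ_n·τ_n − τ_data·x̄)/τ₀ = (-6.6267·0.252458 − 0.228873·-8.0) / 0.023585 = 0.158021/0.023585 ≈ 6.7.

μ₀ = 6.7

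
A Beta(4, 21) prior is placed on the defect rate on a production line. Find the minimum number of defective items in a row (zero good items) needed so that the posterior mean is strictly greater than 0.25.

After k defective items and 0 good items the posterior is Beta(4+k, 21), with mean (4+k)/(4+21+k).
Set (4+k)/(25+k) > 0.25 and solve: k > (0.25·25 − 4)/(1 − 0.25) = 3.000.
The smallest integer exceeding 3.000 is 4.

k = 4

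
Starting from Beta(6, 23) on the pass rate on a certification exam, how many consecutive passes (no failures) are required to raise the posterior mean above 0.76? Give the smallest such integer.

k = 67

After k passes and 0 failures the posterior is Beta(6+k, 23), with mean (6+k)/(6+23+k).
Set (6+k)/(29+k) > 0.76 and solve: k > (0.76·29 − 6)/(1 − 0.76) = 66.833.
The smallest integer exceeding 66.833 is 67.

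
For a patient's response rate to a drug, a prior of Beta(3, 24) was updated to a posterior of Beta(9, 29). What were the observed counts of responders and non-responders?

6 responders and 5 non-responders

Beta is conjugate to the binomial likelihood: posterior = Beta(α+s, β+f).
So s = 9 − 3 = 6 and f = 29 − 24 = 5.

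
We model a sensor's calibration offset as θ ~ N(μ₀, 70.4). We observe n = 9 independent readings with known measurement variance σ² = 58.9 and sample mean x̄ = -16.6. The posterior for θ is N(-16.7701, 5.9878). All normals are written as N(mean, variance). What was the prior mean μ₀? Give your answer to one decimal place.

The posterior mean is a precision-weighted average: μ_n = (τ₀μ₀ + τ_data·x̄)/(τ₀+τ_data), with τ₀=1/σ₀² and τ_data=n/σ².
Here τ₀ = 1/70.4 = 0.014205 and τ_data = 9/58.9 = 0.152801, so τ_n = 0.167006.
Rearranging for μ₀: μ₀ = (μ_n·τ_n − τ_data·x̄)/τ₀ = (-16.7701·0.167006 − 0.152801·-16.6) / 0.014205 = -0.264211/0.014205 ≈ -18.6.

μ₀ = -18.6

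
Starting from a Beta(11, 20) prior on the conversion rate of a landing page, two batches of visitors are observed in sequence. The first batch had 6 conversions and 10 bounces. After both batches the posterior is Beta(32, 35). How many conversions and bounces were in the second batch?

15 conversions and 5 bounces

Sequential conjugate updates are equivalent to a single update on the pooled data, so total successes = posterior α − prior α and total failures = posterior β − prior β.
Total across both batches: 32−11=21 conversions, 35−20=15 bounces.
Subtract the first batch: 21−6=15 conversions and 15−10=5 bounces.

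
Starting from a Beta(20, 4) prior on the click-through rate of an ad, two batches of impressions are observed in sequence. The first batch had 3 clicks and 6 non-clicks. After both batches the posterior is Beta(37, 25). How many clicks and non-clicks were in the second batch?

14 clicks and 15 non-clicks

Because Beta–binomial updating is additive in the counts, the combined data contributed (α_post−α_prior, β_post−β_prior) successes and failures.
Total across both batches: 37−20=17 clicks, 25−4=21 non-clicks.
Subtract the first batch: 17−3=14 clicks and 21−6=15 non-clicks.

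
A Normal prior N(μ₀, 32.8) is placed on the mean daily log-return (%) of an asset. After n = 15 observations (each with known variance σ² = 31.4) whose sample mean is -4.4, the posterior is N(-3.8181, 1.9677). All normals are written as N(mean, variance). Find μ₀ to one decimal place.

The posterior mean is a precision-weighted average: μ_n = (τ₀μ₀ + τ_data·x̄)/(τ₀+τ_data), with τ₀=1/σ₀² and τ_data=n/σ².
Here τ₀ = 1/32.8 = 0.030488 and τ_data = 15/31.4 = 0.477707, so τ_n = 0.508195.
Rearranging for μ₀: μ₀ = (μ_n·τ_n − τ_data·x̄)/τ₀ = (-3.8181·0.508195 − 0.477707·-4.4) / 0.030488 = 0.161571/0.030488 ≈ 5.3.

μ₀ = 5.3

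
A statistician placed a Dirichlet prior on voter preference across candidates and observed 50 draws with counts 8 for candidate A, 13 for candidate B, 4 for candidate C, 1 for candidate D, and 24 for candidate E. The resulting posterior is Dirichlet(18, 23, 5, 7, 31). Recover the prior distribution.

For a Dirichlet(α) prior with multinomial counts c, the posterior is Dirichlet(α + c) componentwise.
Subtract each count from the matching posterior parameter: 18−8=10, 23−13=10, 5−4=1, 7−1=6, 31−24=7.

Dirichlet(10, 10, 1, 6, 7)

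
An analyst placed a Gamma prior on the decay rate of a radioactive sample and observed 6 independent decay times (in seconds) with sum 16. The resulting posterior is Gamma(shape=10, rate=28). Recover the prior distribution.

Gamma(shape=4, rate=12)

Gamma–exponential conjugacy: posterior shape = α + n, posterior rate = β + Σtᵢ.
So α = 10 − 6 = 4 and β = 28 − 16 = 12.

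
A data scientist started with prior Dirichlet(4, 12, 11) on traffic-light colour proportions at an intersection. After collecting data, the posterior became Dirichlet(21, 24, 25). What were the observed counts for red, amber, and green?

For a Dirichlet(α) prior with multinomial counts c, the posterior is Dirichlet(α + c) componentwise.
Counts are posterior − prior componentwise: 21−4=17, 24−12=12, 25−11=14.

counts (17, 12, 14)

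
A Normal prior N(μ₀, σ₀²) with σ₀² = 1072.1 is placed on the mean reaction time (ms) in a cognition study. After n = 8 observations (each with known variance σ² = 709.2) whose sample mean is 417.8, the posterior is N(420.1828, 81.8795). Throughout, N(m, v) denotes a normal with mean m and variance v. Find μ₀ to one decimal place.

The posterior mean is a precision-weighted average: μ_n = (τ₀μ₀ + τ_data·x̄)/(τ₀+τ_data), with τ₀=1/σ₀² and τ_data=n/σ².
Here τ₀ = 1/1072.1 = 0.000933 and τ_data = 8/709.2 = 0.011280, so τ_n = 0.012213.
Rearranging for μ₀: μ₀ = (μ_n·τ_n − τ_data·x̄)/τ₀ = (420.1828·0.012213 − 0.011280·417.8) / 0.000933 = 0.418909/0.000933 ≈ 449.0.

μ₀ = 449.0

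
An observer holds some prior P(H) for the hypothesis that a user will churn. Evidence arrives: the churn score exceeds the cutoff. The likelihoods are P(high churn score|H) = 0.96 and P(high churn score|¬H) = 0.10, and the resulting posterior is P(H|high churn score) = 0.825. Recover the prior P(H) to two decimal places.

In odds form, posterior odds = prior odds × likelihood ratio, so prior odds = posterior odds ÷ LR.
Posterior odds = 0.825/(1−0.825) = 4.7143. LR = 0.96/0.10 = 9.6000.
Prior odds = 4.7143/9.6000 = 0.4911, so P(H) = 0.4911/(1+0.4911) ≈ 0.33.

P(H) = 0.33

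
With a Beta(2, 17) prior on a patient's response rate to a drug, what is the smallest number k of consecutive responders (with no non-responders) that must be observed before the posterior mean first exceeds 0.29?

k = 5

After k responders and 0 non-responders the posterior is Beta(2+k, 17), with mean (2+k)/(2+17+k).
Set (2+k)/(19+k) > 0.29 and solve: k > (0.29·19 − 2)/(1 − 0.29) = 4.944.
The smallest integer exceeding 4.944 is 5.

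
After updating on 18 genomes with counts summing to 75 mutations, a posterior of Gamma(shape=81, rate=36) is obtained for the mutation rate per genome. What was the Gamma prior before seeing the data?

Gamma–Poisson conjugacy: posterior shape = α + Σxᵢ, posterior rate = β + n.
So α = 81 − 75 = 6 and β = 36 − 18 = 18.

Gamma(shape=6, rate=18)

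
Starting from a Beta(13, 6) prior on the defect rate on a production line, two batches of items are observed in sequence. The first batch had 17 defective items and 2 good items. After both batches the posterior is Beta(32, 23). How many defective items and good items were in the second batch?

2 defective items and 15 good items

Sequential conjugate updates are equivalent to a single update on the pooled data, so total successes = posterior α − prior α and total failures = posterior β − prior β.
Total across both batches: 32−13=19 defective items, 23−6=17 good items.
Subtract the first batch: 19−17=2 defective items and 17−2=15 good items.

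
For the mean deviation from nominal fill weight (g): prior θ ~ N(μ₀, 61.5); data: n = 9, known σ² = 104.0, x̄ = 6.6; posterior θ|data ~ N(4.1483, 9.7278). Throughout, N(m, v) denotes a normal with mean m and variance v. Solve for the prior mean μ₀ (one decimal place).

μ₀ = -8.9

With known observation variance, the Normal–Normal posterior has precision τ_n = τ₀ + n/σ² and mean μ_n = (τ₀μ₀ + (n/σ²)x̄)/τ_n.
Here τ₀ = 1/61.5 = 0.016260 and τ_data = 9/104.0 = 0.086538, so τ_n = 0.102798.
Rearranging for μ₀: μ₀ = (μ_n·τ_n − τ_data·x̄)/τ₀ = (4.1483·0.102798 − 0.086538·6.6) / 0.016260 = -0.144714/0.016260 ≈ -8.9.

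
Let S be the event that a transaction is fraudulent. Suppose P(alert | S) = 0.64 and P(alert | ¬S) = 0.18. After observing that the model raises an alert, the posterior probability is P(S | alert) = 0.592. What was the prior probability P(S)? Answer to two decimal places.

Bayes' rule in odds form gives O(S|E) = O(S)·[P(E|S)/P(E|¬S)], hence O(S) = O(S|E)/LR.
Posterior odds = 0.592/(1−0.592) = 1.4510. LR = 0.64/0.18 = 3.5556.
Prior odds = 1.4510/3.5556 = 0.4081, so P(S) = 0.4081/(1+0.4081) ≈ 0.29.

P(S) = 0.29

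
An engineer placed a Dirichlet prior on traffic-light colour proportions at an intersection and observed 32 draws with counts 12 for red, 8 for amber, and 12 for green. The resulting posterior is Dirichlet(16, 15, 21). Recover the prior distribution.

Dirichlet(4, 7, 9)

For a Dirichlet(α) prior with multinomial counts c, the posterior is Dirichlet(α + c) componentwise.
Subtract each count from the matching posterior parameter: 16−12=4, 15−8=7, 21−12=9.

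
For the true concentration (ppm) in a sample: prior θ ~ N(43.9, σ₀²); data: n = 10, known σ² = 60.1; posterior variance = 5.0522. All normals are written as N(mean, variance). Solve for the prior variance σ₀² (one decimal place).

σ₀² = 31.7

Posterior precision equals prior precision plus data precision: 1/σ_n² = 1/σ₀² + n/σ².
So 1/σ₀² = 1/5.0522 − 10/60.1 = 0.197934 − 0.166389 = 0.031545.
Hence σ₀² = 1/0.031545 ≈ 31.7.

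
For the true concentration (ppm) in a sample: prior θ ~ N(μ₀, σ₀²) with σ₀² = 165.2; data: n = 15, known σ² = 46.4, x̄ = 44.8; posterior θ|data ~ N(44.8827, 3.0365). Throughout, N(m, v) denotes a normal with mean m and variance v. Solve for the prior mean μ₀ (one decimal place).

μ₀ = 49.3

The posterior mean is a precision-weighted average: μ_n = (τ₀μ₀ + τ_data·x̄)/(τ₀+τ_data), with τ₀=1/σ₀² and τ_data=n/σ².
Here τ₀ = 1/165.2 = 0.006053 and τ_data = 15/46.4 = 0.323276, so τ_n = 0.329329.
Rearranging for μ₀: μ₀ = (μ_n·τ_n − τ_data·x̄)/τ₀ = (44.8827·0.329329 − 0.323276·44.8) / 0.006053 = 0.298410/0.006053 ≈ 49.3.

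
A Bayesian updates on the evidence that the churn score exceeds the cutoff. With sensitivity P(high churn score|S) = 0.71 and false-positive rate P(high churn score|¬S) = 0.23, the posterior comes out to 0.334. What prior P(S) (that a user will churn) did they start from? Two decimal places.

Bayes' rule in odds form gives O(S|E) = O(S)·[P(E|S)/P(E|¬S)], hence O(S) = O(S|E)/LR.
Posterior odds = 0.334/(1−0.334) = 0.5015. LR = 0.71/0.23 = 3.0870.
Prior odds = 0.5015/3.0870 = 0.1625, so P(S) = 0.1625/(1+0.1625) ≈ 0.14.

P(S) = 0.14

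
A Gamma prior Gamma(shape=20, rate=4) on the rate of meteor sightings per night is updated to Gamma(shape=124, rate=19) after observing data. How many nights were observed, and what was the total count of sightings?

n = 15 nights with total 104 sightings

A Gamma(α, β) prior (rate parametrization) on a Poisson rate with n observations summing to S gives posterior Gamma(α+S, β+n).
Matching: Σxᵢ = 124 − 20 = 104 and n = 19 − 4 = 15.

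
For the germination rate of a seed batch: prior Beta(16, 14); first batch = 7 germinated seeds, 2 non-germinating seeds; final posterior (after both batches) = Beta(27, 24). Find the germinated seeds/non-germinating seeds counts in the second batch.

Sequential conjugate updates are equivalent to a single update on the pooled data, so total successes = posterior α − prior α and total failures = posterior β − prior β.
Total across both batches: 27−16=11 germinated seeds, 24−14=10 non-germinating seeds.
Subtract the first batch: 11−7=4 germinated seeds and 10−2=8 non-germinating seeds.

4 germinated seeds and 8 non-germinating seeds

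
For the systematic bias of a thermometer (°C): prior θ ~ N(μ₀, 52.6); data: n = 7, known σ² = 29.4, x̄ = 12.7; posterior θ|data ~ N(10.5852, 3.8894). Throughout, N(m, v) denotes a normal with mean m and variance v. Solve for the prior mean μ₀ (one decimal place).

The posterior mean is a precision-weighted average: μ_n = (τ₀μ₀ + τ_data·x̄)/(τ₀+τ_data), with τ₀=1/σ₀² and τ_data=n/σ².
Here τ₀ = 1/52.6 = 0.019011 and τ_data = 7/29.4 = 0.238095, so τ_n = 0.257106.
Rearranging for μ₀: μ₀ = (μ_n·τ_n − τ_data·x̄)/τ₀ = (10.5852·0.257106 − 0.238095·12.7) / 0.019011 = -0.302288/0.019011 ≈ -15.9.

μ₀ = -15.9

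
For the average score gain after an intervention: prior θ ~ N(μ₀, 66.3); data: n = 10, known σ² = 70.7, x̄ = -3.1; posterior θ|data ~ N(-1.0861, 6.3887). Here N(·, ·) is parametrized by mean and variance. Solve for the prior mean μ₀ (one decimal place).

μ₀ = 17.8

The posterior mean is a precision-weighted average: μ_n = (τ₀μ₀ + τ_data·x̄)/(τ₀+τ_data), with τ₀=1/σ₀² and τ_data=n/σ².
Here τ₀ = 1/66.3 = 0.015083 and τ_data = 10/70.7 = 0.141443, so τ_n = 0.156526.
Rearranging for μ₀: μ₀ = (μ_n·τ_n − τ_data·x̄)/τ₀ = (-1.0861·0.156526 − 0.141443·-3.1) / 0.015083 = 0.268470/0.015083 ≈ 17.8.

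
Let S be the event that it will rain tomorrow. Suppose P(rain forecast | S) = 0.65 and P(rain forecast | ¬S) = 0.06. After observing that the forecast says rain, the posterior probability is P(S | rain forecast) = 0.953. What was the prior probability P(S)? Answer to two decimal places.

Bayes' rule in odds form gives O(S|E) = O(S)·[P(E|S)/P(E|¬S)], hence O(S) = O(S|E)/LR.
Posterior odds = 0.953/(1−0.953) = 20.2766. LR = 0.65/0.06 = 10.8333.
Prior odds = 20.2766/10.8333 = 1.8717, so P(S) = 1.8717/(1+1.8717) ≈ 0.65.

P(S) = 0.65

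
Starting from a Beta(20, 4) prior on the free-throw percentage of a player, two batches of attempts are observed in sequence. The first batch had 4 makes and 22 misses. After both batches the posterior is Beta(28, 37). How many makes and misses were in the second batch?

4 makes and 11 misses

Because Beta–binomial updating is additive in the counts, the combined data contributed (α_post−α_prior, β_post−β_prior) successes and failures.
Total across both batches: 28−20=8 makes, 37−4=33 misses.
Subtract the first batch: 8−4=4 makes and 33−22=11 misses.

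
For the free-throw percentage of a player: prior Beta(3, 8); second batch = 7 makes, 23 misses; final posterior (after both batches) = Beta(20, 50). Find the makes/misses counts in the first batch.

Sequential conjugate updates are equivalent to a single update on the pooled data, so total successes = posterior α − prior α and total failures = posterior β − prior β.
Total across both batches: 20−3=17 makes, 50−8=42 misses.
Subtract the second batch: 17−7=10 makes and 42−23=19 misses.

10 makes and 19 misses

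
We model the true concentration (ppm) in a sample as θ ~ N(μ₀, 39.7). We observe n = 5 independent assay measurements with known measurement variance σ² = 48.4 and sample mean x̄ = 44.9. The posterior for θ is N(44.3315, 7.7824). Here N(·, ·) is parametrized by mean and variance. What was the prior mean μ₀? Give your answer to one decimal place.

μ₀ = 42.0

With known observation variance, the Normal–Normal posterior has precision τ_n = τ₀ + n/σ² and mean μ_n = (τ₀μ₀ + (n/σ²)x̄)/τ_n.
Here τ₀ = 1/39.7 = 0.025189 and τ_data = 5/48.4 = 0.103306, so τ_n = 0.128495.
Rearranging for μ₀: μ₀ = (μ_n·τ_n − τ_data·x̄)/τ₀ = (44.3315·0.128495 − 0.103306·44.9) / 0.025189 = 1.057937/0.025189 ≈ 42.0.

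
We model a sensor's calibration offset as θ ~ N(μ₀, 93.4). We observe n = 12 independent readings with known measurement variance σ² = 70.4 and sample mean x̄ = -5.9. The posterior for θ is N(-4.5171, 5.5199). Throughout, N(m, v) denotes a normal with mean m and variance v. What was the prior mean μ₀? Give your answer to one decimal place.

μ₀ = 17.5

With known observation variance, the Normal–Normal posterior has precision τ_n = τ₀ + n/σ² and mean μ_n = (τ₀μ₀ + (n/σ²)x̄)/τ_n.
Here τ₀ = 1/93.4 = 0.010707 and τ_data = 12/70.4 = 0.170455, so τ_n = 0.181162.
Rearranging for μ₀: μ₀ = (μ_n·τ_n − τ_data·x̄)/τ₀ = (-4.5171·0.181162 − 0.170455·-5.9) / 0.010707 = 0.187358/0.010707 ≈ 17.5.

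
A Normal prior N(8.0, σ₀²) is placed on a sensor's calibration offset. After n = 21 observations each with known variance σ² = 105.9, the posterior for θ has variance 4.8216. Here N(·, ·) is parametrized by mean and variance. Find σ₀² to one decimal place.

For the Normal–Normal model with known σ², precisions add: τ_n = τ₀ + n/σ².
So 1/σ₀² = 1/4.8216 − 21/105.9 = 0.207400 − 0.198300 = 0.009100.
Hence σ₀² = 1/0.009100 ≈ 109.9.

σ₀² = 109.9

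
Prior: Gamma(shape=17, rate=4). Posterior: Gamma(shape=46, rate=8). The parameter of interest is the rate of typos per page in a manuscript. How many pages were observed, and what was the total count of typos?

Gamma–Poisson conjugacy: posterior shape = α + Σxᵢ, posterior rate = β + n.
Matching: Σxᵢ = 46 − 17 = 29 and n = 8 − 4 = 4.

n = 4 pages with total 29 typos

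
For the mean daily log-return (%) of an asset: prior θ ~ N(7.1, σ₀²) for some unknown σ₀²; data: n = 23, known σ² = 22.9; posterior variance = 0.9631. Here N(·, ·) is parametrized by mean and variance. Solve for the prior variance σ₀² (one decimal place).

For the Normal–Normal model with known σ², precisions add: τ_n = τ₀ + n/σ².
So 1/σ₀² = 1/0.9631 − 23/22.9 = 1.038314 − 1.004367 = 0.033947.
Hence σ₀² = 1/0.033947 ≈ 29.5.

σ₀² = 29.5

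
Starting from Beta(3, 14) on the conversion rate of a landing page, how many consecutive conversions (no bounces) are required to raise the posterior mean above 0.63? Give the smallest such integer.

k = 21

After k conversions and 0 bounces the posterior is Beta(3+k, 14), with mean (3+k)/(3+14+k).
Set (3+k)/(17+k) > 0.63 and solve: k > (0.63·17 − 3)/(1 − 0.63) = 20.838.
The smallest integer exceeding 20.838 is 21, and checking k=21: (24)/(38) = 0.6316 > 0.63.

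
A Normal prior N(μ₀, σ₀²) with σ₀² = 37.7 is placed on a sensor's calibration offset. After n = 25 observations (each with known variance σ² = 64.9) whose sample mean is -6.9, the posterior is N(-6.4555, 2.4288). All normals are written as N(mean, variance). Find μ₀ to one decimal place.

μ₀ = 0.0

The posterior mean is a precision-weighted average: μ_n = (τ₀μ₀ + τ_data·x̄)/(τ₀+τ_data), with τ₀=1/σ₀² and τ_data=n/σ².
Here τ₀ = 1/37.7 = 0.026525 and τ_data = 25/64.9 = 0.385208, so τ_n = 0.411733.
Rearranging for μ₀: μ₀ = (μ_n·τ_n − τ_data·x̄)/τ₀ = (-6.4555·0.411733 − 0.385208·-6.9) / 0.026525 = -0.000007/0.026525 ≈ 0.0.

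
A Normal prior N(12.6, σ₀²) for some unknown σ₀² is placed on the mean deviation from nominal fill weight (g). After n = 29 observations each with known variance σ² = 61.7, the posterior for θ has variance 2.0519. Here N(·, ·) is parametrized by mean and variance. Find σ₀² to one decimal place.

Posterior precision equals prior precision plus data precision: 1/σ_n² = 1/σ₀² + n/σ².
So 1/σ₀² = 1/2.0519 − 29/61.7 = 0.487353 − 0.470016 = 0.017337.
Hence σ₀² = 1/0.017337 ≈ 57.7.

σ₀² = 57.7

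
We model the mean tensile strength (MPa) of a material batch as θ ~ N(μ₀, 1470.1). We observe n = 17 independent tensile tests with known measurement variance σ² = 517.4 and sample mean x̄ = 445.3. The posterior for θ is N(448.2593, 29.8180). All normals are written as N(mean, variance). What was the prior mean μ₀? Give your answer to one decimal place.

μ₀ = 591.2

The posterior mean is a precision-weighted average: μ_n = (τ₀μ₀ + τ_data·x̄)/(τ₀+τ_data), with τ₀=1/σ₀² and τ_data=n/σ².
Here τ₀ = 1/1470.1 = 0.000680 and τ_data = 17/517.4 = 0.032857, so τ_n = 0.033537.
Rearranging for μ₀: μ₀ = (μ_n·τ_n − τ_data·x̄)/τ₀ = (448.2593·0.033537 − 0.032857·445.3) / 0.000680 = 0.402050/0.000680 ≈ 591.2.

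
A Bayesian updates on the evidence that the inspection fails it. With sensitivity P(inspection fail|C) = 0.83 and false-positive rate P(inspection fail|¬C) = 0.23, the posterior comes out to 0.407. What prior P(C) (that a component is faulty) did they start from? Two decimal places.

Bayes' rule in odds form gives O(C|E) = O(C)·[P(E|C)/P(E|¬C)], hence O(C) = O(C|E)/LR.
Posterior odds = 0.407/(1−0.407) = 0.6863. LR = 0.83/0.23 = 3.6087.
Prior odds = 0.6863/3.6087 = 0.1902, so P(C) = 0.1902/(1+0.1902) ≈ 0.16.

P(C) = 0.16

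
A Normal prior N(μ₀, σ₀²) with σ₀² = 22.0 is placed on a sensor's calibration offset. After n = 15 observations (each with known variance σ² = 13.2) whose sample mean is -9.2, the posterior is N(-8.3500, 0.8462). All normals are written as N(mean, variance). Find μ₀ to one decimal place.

With known observation variance, the Normal–Normal posterior has precision τ_n = τ₀ + n/σ² and mean μ_n = (τ₀μ₀ + (n/σ²)x̄)/τ_n.
Here τ₀ = 1/22.0 = 0.045455 and τ_data = 15/13.2 = 1.136364, so τ_n = 1.181819.
Rearranging for μ₀: μ₀ = (μ_n·τ_n − τ_data·x̄)/τ₀ = (-8.3500·1.181819 − 1.136364·-9.2) / 0.045455 = 0.586360/0.045455 ≈ 12.9.

μ₀ = 12.9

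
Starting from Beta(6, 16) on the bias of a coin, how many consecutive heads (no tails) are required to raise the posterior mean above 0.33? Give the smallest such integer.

k = 2

After k heads and 0 tails the posterior is Beta(6+k, 16), with mean (6+k)/(6+16+k).
Set (6+k)/(22+k) > 0.33 and solve: k > (0.33·22 − 6)/(1 − 0.33) = 1.881.
The smallest integer exceeding 1.881 is 2.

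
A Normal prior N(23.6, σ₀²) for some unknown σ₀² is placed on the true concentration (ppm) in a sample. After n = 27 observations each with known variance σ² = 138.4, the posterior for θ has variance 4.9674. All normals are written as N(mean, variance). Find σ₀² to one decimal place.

For the Normal–Normal model with known σ², precisions add: τ_n = τ₀ + n/σ².
So 1/σ₀² = 1/4.9674 − 27/138.4 = 0.201313 − 0.195087 = 0.006226.
Hence σ₀² = 1/0.006226 ≈ 160.6.

σ₀² = 160.6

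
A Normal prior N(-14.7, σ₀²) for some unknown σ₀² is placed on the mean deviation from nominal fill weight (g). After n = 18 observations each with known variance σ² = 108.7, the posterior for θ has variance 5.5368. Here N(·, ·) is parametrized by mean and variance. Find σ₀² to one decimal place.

Posterior precision equals prior precision plus data precision: 1/σ_n² = 1/σ₀² + n/σ².
So 1/σ₀² = 1/5.5368 − 18/108.7 = 0.180610 − 0.165593 = 0.015017.
Hence σ₀² = 1/0.015017 ≈ 66.6.

σ₀² = 66.6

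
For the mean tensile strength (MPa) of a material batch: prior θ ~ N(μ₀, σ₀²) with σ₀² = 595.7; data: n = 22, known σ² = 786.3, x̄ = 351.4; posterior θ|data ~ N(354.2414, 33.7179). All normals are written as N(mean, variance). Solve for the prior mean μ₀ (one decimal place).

With known observation variance, the Normal–Normal posterior has precision τ_n = τ₀ + n/σ² and mean μ_n = (τ₀μ₀ + (n/σ²)x̄)/τ_n.
Here τ₀ = 1/595.7 = 0.001679 and τ_data = 22/786.3 = 0.027979, so τ_n = 0.029658.
Rearranging for μ₀: μ₀ = (μ_n·τ_n − τ_data·x̄)/τ₀ = (354.2414·0.029658 − 0.027979·351.4) / 0.001679 = 0.674271/0.001679 ≈ 401.6.

μ₀ = 401.6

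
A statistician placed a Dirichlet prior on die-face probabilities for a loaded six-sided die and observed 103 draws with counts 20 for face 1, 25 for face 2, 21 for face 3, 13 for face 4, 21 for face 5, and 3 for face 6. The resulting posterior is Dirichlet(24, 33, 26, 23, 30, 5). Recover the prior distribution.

Dirichlet(4, 8, 5, 10, 9, 2)

For a Dirichlet(α) prior with multinomial counts c, the posterior is Dirichlet(α + c) componentwise.
Subtract each count from the matching posterior parameter: 24−20=4, 33−25=8, 26−21=5, 23−13=10, 30−21=9, 5−3=2.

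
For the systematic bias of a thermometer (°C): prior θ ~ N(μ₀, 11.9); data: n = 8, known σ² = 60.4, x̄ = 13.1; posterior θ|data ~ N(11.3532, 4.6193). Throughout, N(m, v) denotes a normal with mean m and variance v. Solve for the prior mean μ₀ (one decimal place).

μ₀ = 8.6

The posterior mean is a precision-weighted average: μ_n = (τ₀μ₀ + τ_data·x̄)/(τ₀+τ_data), with τ₀=1/σ₀² and τ_data=n/σ².
Here τ₀ = 1/11.9 = 0.084034 and τ_data = 8/60.4 = 0.132450, so τ_n = 0.216484.
Rearranging for μ₀: μ₀ = (μ_n·τ_n − τ_data·x̄)/τ₀ = (11.3532·0.216484 − 0.132450·13.1) / 0.084034 = 0.722691/0.084034 ≈ 8.6.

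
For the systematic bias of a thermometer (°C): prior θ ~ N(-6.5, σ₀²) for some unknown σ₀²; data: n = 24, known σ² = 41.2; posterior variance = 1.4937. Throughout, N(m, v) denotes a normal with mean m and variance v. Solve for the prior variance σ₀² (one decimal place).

σ₀² = 11.5

Posterior precision equals prior precision plus data precision: 1/σ_n² = 1/σ₀² + n/σ².
So 1/σ₀² = 1/1.4937 − 24/41.2 = 0.669478 − 0.582524 = 0.086954.
Hence σ₀² = 1/0.086954 ≈ 11.5.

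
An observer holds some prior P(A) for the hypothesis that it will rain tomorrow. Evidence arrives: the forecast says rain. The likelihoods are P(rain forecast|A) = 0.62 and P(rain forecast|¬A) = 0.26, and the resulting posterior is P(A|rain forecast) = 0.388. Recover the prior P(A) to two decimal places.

Bayes' rule in odds form gives O(A|E) = O(A)·[P(E|A)/P(E|¬A)], hence O(A) = O(A|E)/LR.
Posterior odds = 0.388/(1−0.388) = 0.6340. LR = 0.62/0.26 = 2.3846.
Prior odds = 0.6340/2.3846 = 0.2659, so P(A) = 0.2659/(1+0.2659) ≈ 0.21.

P(A) = 0.21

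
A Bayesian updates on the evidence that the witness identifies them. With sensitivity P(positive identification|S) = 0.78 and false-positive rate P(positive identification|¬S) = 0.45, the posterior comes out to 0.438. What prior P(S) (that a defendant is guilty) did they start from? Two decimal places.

Bayes' rule in odds form gives O(S|E) = O(S)·[P(E|S)/P(E|¬S)], hence O(S) = O(S|E)/LR.
Posterior odds = 0.438/(1−0.438) = 0.7794. LR = 0.78/0.45 = 1.7333.
Prior odds = 0.7794/1.7333 = 0.4497, so P(S) = 0.4497/(1+0.4497) ≈ 0.31.

P(S) = 0.31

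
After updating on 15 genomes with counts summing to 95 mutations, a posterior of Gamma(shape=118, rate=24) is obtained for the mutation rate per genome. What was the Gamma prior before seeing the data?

A Gamma(α, β) prior (rate parametrization) on a Poisson rate with n observations summing to S gives posterior Gamma(α+S, β+n).
So α = 118 − 95 = 23 and β = 24 − 15 = 9.

Gamma(shape=23, rate=9)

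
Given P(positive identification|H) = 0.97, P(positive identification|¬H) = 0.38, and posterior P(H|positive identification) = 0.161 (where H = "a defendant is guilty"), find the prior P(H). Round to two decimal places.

In odds form, posterior odds = prior odds × likelihood ratio, so prior odds = posterior odds ÷ LR.
Posterior odds = 0.161/(1−0.161) = 0.1919. LR = 0.97/0.38 = 2.5526.
Prior odds = 0.1919/2.5526 = 0.0752, so P(H) = 0.0752/(1+0.0752) ≈ 0.07.

P(H) = 0.07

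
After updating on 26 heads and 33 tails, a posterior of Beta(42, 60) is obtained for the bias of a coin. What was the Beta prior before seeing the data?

A Beta(a, b) prior with s successes and f failures in binomial data gives a Beta(a+s, b+f) posterior.
So a = 42 − 26 = 16 and b = 60 − 33 = 27.

Beta(16, 27)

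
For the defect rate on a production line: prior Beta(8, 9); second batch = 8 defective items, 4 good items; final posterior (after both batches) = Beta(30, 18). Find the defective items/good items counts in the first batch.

Because Beta–binomial updating is additive in the counts, the combined data contributed (α_post−α_prior, β_post−β_prior) successes and failures.
Total across both batches: 30−8=22 defective items, 18−9=9 good items.
Subtract the second batch: 22−8=14 defective items and 9−4=5 good items.

14 defective items and 5 good items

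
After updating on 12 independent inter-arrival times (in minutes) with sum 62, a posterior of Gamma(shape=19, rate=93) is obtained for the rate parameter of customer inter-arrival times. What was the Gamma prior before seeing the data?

Gamma–exponential conjugacy: posterior shape = α + n, posterior rate = β + Σtᵢ.
So α = 19 − 12 = 7 and β = 93 − 62 = 31.

Gamma(shape=7, rate=31)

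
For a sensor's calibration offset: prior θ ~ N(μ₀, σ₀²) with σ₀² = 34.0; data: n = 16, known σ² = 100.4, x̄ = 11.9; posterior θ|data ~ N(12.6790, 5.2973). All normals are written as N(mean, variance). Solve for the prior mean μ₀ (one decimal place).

The posterior mean is a precision-weighted average: μ_n = (τ₀μ₀ + τ_data·x̄)/(τ₀+τ_data), with τ₀=1/σ₀² and τ_data=n/σ².
Here τ₀ = 1/34.0 = 0.029412 and τ_data = 16/100.4 = 0.159363, so τ_n = 0.188775.
Rearranging for μ₀: μ₀ = (μ_n·τ_n − τ_data·x̄)/τ₀ = (12.6790·0.188775 − 0.159363·11.9) / 0.029412 = 0.497059/0.029412 ≈ 16.9.

μ₀ = 16.9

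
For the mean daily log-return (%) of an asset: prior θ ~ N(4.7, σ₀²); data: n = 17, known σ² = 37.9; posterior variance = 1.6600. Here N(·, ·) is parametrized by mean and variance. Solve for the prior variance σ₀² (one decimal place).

σ₀² = 6.5

Posterior precision equals prior precision plus data precision: 1/σ_n² = 1/σ₀² + n/σ².
So 1/σ₀² = 1/1.6600 − 17/37.9 = 0.602410 − 0.448549 = 0.153861.
Hence σ₀² = 1/0.153861 ≈ 6.5.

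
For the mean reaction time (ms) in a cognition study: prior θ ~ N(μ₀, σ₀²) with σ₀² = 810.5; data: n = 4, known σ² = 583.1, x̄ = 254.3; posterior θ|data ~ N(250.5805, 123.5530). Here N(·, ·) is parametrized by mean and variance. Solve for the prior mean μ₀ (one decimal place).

The posterior mean is a precision-weighted average: μ_n = (τ₀μ₀ + τ_data·x̄)/(τ₀+τ_data), with τ₀=1/σ₀² and τ_data=n/σ².
Here τ₀ = 1/810.5 = 0.001234 and τ_data = 4/583.1 = 0.006860, so τ_n = 0.008094.
Rearranging for μ₀: μ₀ = (μ_n·τ_n − τ_data·x̄)/τ₀ = (250.5805·0.008094 − 0.006860·254.3) / 0.001234 = 0.283701/0.001234 ≈ 229.9.

μ₀ = 229.9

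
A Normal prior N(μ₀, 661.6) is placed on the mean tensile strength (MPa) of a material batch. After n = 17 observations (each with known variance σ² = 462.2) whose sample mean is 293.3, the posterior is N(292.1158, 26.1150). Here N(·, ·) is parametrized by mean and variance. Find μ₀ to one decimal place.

μ₀ = 263.3

With known observation variance, the Normal–Normal posterior has precision τ_n = τ₀ + n/σ² and mean μ_n = (τ₀μ₀ + (n/σ²)x̄)/τ_n.
Here τ₀ = 1/661.6 = 0.001511 and τ_data = 17/462.2 = 0.036781, so τ_n = 0.038292.
Rearranging for μ₀: μ₀ = (μ_n·τ_n − τ_data·x̄)/τ₀ = (292.1158·0.038292 − 0.036781·293.3) / 0.001511 = 0.397831/0.001511 ≈ 263.3.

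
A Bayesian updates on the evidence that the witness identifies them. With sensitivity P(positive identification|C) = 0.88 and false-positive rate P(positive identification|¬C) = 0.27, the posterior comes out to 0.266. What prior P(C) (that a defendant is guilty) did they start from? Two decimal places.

In odds form, posterior odds = prior odds × likelihood ratio, so prior odds = posterior odds ÷ LR.
Posterior odds = 0.266/(1−0.266) = 0.3624. LR = 0.88/0.27 = 3.2593.
Prior odds = 0.3624/3.2593 = 0.1112, so P(C) = 0.1112/(1+0.1112) ≈ 0.10.

P(C) = 0.10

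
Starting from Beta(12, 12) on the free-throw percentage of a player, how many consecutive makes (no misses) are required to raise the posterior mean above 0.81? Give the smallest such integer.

After k makes and 0 misses the posterior is Beta(12+k, 12), with mean (12+k)/(12+12+k).
Set (12+k)/(24+k) > 0.81 and solve: k > (0.81·24 − 12)/(1 − 0.81) = 39.158.
The smallest integer exceeding 39.158 is 40, and checking k=40: (52)/(64) = 0.8125 > 0.81.

k = 40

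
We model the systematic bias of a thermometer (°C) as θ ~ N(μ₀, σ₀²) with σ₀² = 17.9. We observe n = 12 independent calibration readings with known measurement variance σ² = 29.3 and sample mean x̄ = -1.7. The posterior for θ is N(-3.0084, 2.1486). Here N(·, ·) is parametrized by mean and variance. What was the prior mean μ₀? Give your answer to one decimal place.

μ₀ = -12.6

With known observation variance, the Normal–Normal posterior has precision τ_n = τ₀ + n/σ² and mean μ_n = (τ₀μ₀ + (n/σ²)x̄)/τ_n.
Here τ₀ = 1/17.9 = 0.055866 and τ_data = 12/29.3 = 0.409556, so τ_n = 0.465422.
Rearranging for μ₀: μ₀ = (μ_n·τ_n − τ_data·x̄)/τ₀ = (-3.0084·0.465422 − 0.409556·-1.7) / 0.055866 = -0.703930/0.055866 ≈ -12.6.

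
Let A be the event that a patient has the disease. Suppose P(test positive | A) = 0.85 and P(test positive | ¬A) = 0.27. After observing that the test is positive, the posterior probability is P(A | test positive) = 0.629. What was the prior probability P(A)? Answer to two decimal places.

P(A) = 0.35

Bayes' rule in odds form gives O(A|E) = O(A)·[P(E|A)/P(E|¬A)], hence O(A) = O(A|E)/LR.
Posterior odds = 0.629/(1−0.629) = 1.6954. LR = 0.85/0.27 = 3.1481.
Prior odds = 1.6954/3.1481 = 0.5385, so P(A) = 0.5385/(1+0.5385) ≈ 0.35.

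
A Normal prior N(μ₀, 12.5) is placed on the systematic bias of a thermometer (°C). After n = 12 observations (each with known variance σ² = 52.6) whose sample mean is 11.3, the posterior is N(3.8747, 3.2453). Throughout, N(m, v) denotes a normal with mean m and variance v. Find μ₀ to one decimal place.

With known observation variance, the Normal–Normal posterior has precision τ_n = τ₀ + n/σ² and mean μ_n = (τ₀μ₀ + (n/σ²)x̄)/τ_n.
Here τ₀ = 1/12.5 = 0.080000 and τ_data = 12/52.6 = 0.228137, so τ_n = 0.308137.
Rearranging for μ₀: μ₀ = (μ_n·τ_n − τ_data·x̄)/τ₀ = (3.8747·0.308137 − 0.228137·11.3) / 0.080000 = -1.384010/0.080000 ≈ -17.3.

μ₀ = -17.3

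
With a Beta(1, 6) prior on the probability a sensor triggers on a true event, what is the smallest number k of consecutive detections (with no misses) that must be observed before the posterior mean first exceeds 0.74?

After k detections and 0 misses the posterior is Beta(1+k, 6), with mean (1+k)/(1+6+k).
Set (1+k)/(7+k) > 0.74 and solve: k > (0.74·7 − 1)/(1 − 0.74) = 16.077.
The smallest integer exceeding 16.077 is 17, and checking k=17: (18)/(24) = 0.7500 > 0.74.

k = 17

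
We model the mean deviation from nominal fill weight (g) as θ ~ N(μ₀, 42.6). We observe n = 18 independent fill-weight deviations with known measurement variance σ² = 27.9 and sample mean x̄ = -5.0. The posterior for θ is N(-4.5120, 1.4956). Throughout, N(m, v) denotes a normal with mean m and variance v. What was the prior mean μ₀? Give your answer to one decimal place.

The posterior mean is a precision-weighted average: μ_n = (τ₀μ₀ + τ_data·x̄)/(τ₀+τ_data), with τ₀=1/σ₀² and τ_data=n/σ².
Here τ₀ = 1/42.6 = 0.023474 and τ_data = 18/27.9 = 0.645161, so τ_n = 0.668635.
Rearranging for μ₀: μ₀ = (μ_n·τ_n − τ_data·x̄)/τ₀ = (-4.5120·0.668635 − 0.645161·-5.0) / 0.023474 = 0.208924/0.023474 ≈ 8.9.

μ₀ = 8.9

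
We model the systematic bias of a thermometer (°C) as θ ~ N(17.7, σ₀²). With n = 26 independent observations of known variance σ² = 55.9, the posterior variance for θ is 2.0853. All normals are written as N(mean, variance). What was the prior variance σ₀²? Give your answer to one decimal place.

Posterior precision equals prior precision plus data precision: 1/σ_n² = 1/σ₀² + n/σ².
So 1/σ₀² = 1/2.0853 − 26/55.9 = 0.479547 − 0.465116 = 0.014431.
Hence σ₀² = 1/0.014431 ≈ 69.3.

σ₀² = 69.3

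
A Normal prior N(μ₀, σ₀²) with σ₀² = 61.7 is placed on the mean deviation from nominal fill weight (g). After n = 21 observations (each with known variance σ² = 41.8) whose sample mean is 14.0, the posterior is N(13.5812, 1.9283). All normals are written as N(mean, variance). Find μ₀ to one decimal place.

μ₀ = 0.6

With known observation variance, the Normal–Normal posterior has precision τ_n = τ₀ + n/σ² and mean μ_n = (τ₀μ₀ + (n/σ²)x̄)/τ_n.
Here τ₀ = 1/61.7 = 0.016207 and τ_data = 21/41.8 = 0.502392, so τ_n = 0.518599.
Rearranging for μ₀: μ₀ = (μ_n·τ_n − τ_data·x̄)/τ₀ = (13.5812·0.518599 − 0.502392·14.0) / 0.016207 = 0.009709/0.016207 ≈ 0.6.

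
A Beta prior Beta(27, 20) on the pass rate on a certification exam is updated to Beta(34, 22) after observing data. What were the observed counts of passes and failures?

Under Beta–binomial conjugacy the posterior parameters are (α+s, β+f).
So s = 34 − 27 = 7 and f = 22 − 20 = 2.

7 passes and 2 failures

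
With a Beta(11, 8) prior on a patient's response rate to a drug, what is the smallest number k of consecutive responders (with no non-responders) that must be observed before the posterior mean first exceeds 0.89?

k = 54

After k responders and 0 non-responders the posterior is Beta(11+k, 8), with mean (11+k)/(11+8+k).
Set (11+k)/(19+k) > 0.89 and solve: k > (0.89·19 − 11)/(1 − 0.89) = 53.727.
The smallest integer exceeding 53.727 is 54, and checking k=54: (65)/(73) = 0.8904 > 0.89.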